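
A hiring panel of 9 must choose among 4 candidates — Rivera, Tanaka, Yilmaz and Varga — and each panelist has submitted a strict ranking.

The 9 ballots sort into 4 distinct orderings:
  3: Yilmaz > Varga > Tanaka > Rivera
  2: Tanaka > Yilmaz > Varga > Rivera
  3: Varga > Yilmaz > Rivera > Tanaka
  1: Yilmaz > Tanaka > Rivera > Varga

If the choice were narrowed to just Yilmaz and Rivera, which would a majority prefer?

Ballots ranking Yilmaz above Rivera: 3 + 2 + 3 + 1 = 9.
Ballots ranking Rivera above Yilmaz: 9 − 9 = 0.
Yilmaz wins the head-to-head 9–0.

Yilmaz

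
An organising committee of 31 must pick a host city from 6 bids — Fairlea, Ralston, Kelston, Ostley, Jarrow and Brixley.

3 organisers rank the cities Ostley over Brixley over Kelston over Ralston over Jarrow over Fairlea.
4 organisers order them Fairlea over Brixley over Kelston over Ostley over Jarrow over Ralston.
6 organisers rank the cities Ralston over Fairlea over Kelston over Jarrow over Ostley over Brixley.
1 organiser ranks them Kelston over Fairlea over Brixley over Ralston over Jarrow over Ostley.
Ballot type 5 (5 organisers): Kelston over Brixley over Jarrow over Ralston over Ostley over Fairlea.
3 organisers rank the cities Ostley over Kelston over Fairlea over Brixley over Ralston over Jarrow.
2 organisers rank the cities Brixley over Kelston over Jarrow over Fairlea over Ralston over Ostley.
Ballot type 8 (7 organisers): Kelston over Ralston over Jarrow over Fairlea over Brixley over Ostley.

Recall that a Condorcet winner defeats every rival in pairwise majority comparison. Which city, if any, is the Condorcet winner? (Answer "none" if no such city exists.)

Kelston

Pairwise majorities:
Fairlea–Ralston: Ralston 21–10.
Fairlea–Kelston: Kelston 21–10.
Fairlea vs Ostley: Fairlea wins 20–11.
Fairlea vs Jarrow: Jarrow, 17–14.
Fairlea vs Brixley: Fairlea, 21–10.
Ralston–Kelston: Kelston 25–6.
Ralston vs Ostley: Ralston wins 21–10.
Ralston–Jarrow: Ralston 20–11.
Ralston–Brixley: Brixley 18–13.
Kelston vs Ostley: Kelston wins 25–6.
Kelston vs Jarrow: Kelston wins 31–0.
Kelston–Brixley: Kelston 22–9.
Ostley vs Jarrow: Jarrow wins 21–10.
Ostley vs Brixley: Brixley, 19–12.
Jarrow vs Brixley: Brixley, 18–13.
Kelston defeats every rival head-to-head and is the Condorcet winner.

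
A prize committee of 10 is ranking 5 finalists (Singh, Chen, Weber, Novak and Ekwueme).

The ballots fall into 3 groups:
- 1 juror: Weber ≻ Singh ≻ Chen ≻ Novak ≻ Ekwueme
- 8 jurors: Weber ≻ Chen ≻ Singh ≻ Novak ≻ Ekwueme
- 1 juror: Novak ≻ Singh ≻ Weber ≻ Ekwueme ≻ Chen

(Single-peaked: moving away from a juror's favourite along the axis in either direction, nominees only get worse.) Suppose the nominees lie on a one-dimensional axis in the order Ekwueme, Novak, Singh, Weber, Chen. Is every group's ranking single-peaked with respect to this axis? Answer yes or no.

Axis positions: Ekwueme=1, Novak=2, Singh=3, Weber=4, Chen=5.
Group 1 (peak Weber at position 4): ranking walks positions 4-3-5-2-1, expanding outward from the peak — single-peaked.
Group 2 (peak Weber at position 4): ranking walks positions 4-5-3-2-1, expanding outward from the peak — single-peaked.
Group 3 (peak Novak at position 2): ranking walks positions 2-3-4-1-5, expanding outward from the peak — single-peaked.
Every ranking is single-peaked on this axis.

yes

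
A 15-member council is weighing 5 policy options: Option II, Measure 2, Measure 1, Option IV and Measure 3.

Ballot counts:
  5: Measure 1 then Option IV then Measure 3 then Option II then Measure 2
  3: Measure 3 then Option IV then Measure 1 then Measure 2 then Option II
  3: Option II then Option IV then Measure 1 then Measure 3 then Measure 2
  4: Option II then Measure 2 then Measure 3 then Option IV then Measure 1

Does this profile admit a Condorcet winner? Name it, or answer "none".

Head-to-head results (15 council members):
Option II vs Measure 2: 12 to 3, Option II.
Option II vs Measure 1: 3+4 = 7 for Option II, 8 for Measure 1 — Measure 1 by 8–7.
Option II vs Option IV: Option II preferred on 3+4 = 7 ballots; Option IV wins 8–7.
Option II vs Measure 3: Option II is ranked higher on 3+4 = 7 ballots, Measure 3 on 8. Measure 3 wins 8–7.
Measure 2 vs Measure 1: 4 to 11, Measure 1.
Measure 2 vs Option IV: Measure 2 is ranked higher on 4 ballots, Option IV on 11. Option IV wins 11–4.
Measure 2 vs Measure 3: 4 for Measure 2, 11 for Measure 3 — Measure 3 by 11–4.
Measure 1 vs Option IV: Measure 1 is ranked higher on 5 ballots, Option IV on 10. Option IV wins 10–5.
Measure 1 vs Measure 3: Measure 1 preferred on 5+3 = 8 ballots; Measure 1 wins 8–7.
Option IV vs Measure 3: Option IV preferred on 5+3 = 8 ballots; Option IV wins 8–7.
Only Option IV has no losses; Option IV is the Condorcet winner.

Option IV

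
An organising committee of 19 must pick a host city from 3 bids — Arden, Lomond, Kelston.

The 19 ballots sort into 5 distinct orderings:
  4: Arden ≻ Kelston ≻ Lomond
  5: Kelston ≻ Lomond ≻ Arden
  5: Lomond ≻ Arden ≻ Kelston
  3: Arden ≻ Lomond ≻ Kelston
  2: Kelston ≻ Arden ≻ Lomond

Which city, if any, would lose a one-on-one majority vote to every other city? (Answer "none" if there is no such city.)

Head-to-head results (19 organisers):
Arden vs Lomond: Lomond, 10–9.
Arden vs Kelston: Arden preferred on 4+5+3 = 12 ballots; Arden wins 12–7.
Lomond vs Kelston: Kelston wins 11–8.
No city is winless: Arden beats Kelston; Lomond beats Arden; Kelston beats Lomond. There is no Condorcet loser.

none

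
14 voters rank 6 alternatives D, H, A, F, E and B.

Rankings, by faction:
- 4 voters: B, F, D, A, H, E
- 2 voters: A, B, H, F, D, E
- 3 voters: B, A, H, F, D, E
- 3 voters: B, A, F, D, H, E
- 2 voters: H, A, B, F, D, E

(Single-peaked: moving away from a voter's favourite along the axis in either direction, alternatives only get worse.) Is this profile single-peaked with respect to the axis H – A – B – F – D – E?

Axis positions: H=1, A=2, B=3, F=4, D=5, E=6.
Faction 1 (peak B at position 3): ranking walks positions 3-4-5-2-1-6, expanding outward from the peak — single-peaked.
Faction 2 (peak A at position 2): ranking walks positions 2-3-1-4-5-6, expanding outward from the peak — single-peaked.
Faction 3 (peak B at position 3): ranking walks positions 3-2-1-4-5-6, expanding outward from the peak — single-peaked.
Faction 4 (peak B at position 3): ranking walks positions 3-2-4-5-1-6, expanding outward from the peak — single-peaked.
Faction 5 (peak H at position 1): ranking walks positions 1-2-3-4-5-6, expanding outward from the peak — single-peaked.
Every ranking is single-peaked on this axis.

yes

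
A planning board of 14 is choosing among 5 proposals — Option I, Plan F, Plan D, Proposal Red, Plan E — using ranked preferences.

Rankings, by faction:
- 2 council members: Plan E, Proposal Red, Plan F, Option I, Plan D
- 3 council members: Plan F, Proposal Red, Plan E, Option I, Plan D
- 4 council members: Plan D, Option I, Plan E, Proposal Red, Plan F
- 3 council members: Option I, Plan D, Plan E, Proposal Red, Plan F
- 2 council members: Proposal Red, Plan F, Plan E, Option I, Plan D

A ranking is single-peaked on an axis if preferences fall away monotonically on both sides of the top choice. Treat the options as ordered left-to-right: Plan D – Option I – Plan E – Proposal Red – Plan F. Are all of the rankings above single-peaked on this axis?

Axis positions: Plan D=1, Option I=2, Plan E=3, Proposal Red=4, Plan F=5.
Faction 1 (peak Plan E at position 3): ranking walks positions 3-4-5-2-1, expanding outward from the peak — single-peaked.
Faction 2 (peak Plan F at position 5): ranking walks positions 5-4-3-2-1, expanding outward from the peak — single-peaked.
Faction 3 (peak Plan D at position 1): ranking walks positions 1-2-3-4-5, expanding outward from the peak — single-peaked.
Faction 4 (peak Option I at position 2): ranking walks positions 2-1-3-4-5, expanding outward from the peak — single-peaked.
Faction 5 (peak Proposal Red at position 4): ranking walks positions 4-5-3-2-1, expanding outward from the peak — single-peaked.
Every ranking is single-peaked on this axis.

yes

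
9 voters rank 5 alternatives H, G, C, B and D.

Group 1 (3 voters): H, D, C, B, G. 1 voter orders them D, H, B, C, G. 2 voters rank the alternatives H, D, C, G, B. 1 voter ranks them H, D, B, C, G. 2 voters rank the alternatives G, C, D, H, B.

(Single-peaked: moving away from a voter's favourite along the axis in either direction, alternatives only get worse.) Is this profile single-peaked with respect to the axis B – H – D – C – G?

yes

Axis positions: B=1, H=2, D=3, C=4, G=5.
Group 1 (peak H at position 2): ranking walks positions 2-3-4-1-5, expanding outward from the peak — single-peaked.
Group 2 (peak D at position 3): ranking walks positions 3-2-1-4-5, expanding outward from the peak — single-peaked.
Group 3 (peak H at position 2): ranking walks positions 2-3-4-5-1, expanding outward from the peak — single-peaked.
Group 4 (peak H at position 2): ranking walks positions 2-3-1-4-5, expanding outward from the peak — single-peaked.
Group 5 (peak G at position 5): ranking walks positions 5-4-3-2-1, expanding outward from the peak — single-peaked.
Every ranking is single-peaked on this axis.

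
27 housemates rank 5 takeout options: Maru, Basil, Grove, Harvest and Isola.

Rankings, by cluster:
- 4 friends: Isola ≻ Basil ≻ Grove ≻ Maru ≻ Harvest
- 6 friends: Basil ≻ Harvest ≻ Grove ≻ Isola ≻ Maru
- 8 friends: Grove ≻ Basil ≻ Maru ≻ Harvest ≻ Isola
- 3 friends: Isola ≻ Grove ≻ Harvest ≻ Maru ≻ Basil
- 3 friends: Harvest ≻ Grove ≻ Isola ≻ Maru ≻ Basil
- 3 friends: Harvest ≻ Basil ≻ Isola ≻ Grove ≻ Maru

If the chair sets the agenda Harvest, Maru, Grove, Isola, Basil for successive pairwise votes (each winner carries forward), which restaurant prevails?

Round 1: Harvest vs Maru — 15–12, Harvest advances.
Round 2: Harvest vs Grove — 12–15, Grove advances.
Round 3: Grove vs Isola — 17–10, Grove advances.
Round 4: Grove vs Basil — 14–13, Grove advances.
Grove survives the agenda.

Grove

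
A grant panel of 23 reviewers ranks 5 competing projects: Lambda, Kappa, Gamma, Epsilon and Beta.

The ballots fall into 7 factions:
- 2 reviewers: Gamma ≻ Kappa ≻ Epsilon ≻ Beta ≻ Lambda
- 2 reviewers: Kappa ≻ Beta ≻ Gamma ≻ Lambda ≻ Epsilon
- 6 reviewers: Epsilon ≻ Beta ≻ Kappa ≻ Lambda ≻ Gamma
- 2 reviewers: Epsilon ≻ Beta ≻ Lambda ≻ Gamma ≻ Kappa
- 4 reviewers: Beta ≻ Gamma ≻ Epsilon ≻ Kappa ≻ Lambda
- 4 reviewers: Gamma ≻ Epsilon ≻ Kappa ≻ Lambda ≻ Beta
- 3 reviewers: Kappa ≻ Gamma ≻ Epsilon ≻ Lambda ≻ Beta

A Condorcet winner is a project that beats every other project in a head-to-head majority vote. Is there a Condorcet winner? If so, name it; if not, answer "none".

none

Head-to-head results (23 reviewers):
Lambda vs Kappa: 2 for Lambda, 21 for Kappa — Kappa by 21–2.
Lambda vs Gamma: Lambda is ranked higher on 6+2 = 8 ballots, Gamma on 15. Gamma wins 15–8.
Lambda vs Epsilon: Lambda is ranked higher on 2 ballots, Epsilon on 21. Epsilon wins 21–2.
Lambda vs Beta: Lambda preferred on 4+3 = 7 ballots; Beta wins 16–7.
Kappa vs Gamma: Kappa is ranked higher on 2+6+3 = 11 ballots, Gamma on 12. Gamma wins 12–11.
Kappa vs Epsilon: Kappa preferred on 2+2+3 = 7 ballots; Epsilon wins 16–7.
Kappa vs Beta: Kappa preferred on 2+2+4+3 = 11 ballots; Beta wins 12–11.
Gamma vs Epsilon: 2+2+4+4+3 = 15 for Gamma, 8 for Epsilon — Gamma by 15–8.
Gamma vs Beta: Gamma is ranked higher on 2+4+3 = 9 ballots, Beta on 14. Beta wins 14–9.
Epsilon vs Beta: 2+6+2+4+3 = 17 for Epsilon, 6 for Beta — Epsilon by 17–6.
No project is unbeaten: Lambda loses to Kappa; Kappa loses to Gamma; Gamma loses to Beta; Epsilon loses to Gamma; Beta loses to Epsilon. In particular Gamma > Epsilon > Beta > Gamma is a majority cycle — no Condorcet winner exists.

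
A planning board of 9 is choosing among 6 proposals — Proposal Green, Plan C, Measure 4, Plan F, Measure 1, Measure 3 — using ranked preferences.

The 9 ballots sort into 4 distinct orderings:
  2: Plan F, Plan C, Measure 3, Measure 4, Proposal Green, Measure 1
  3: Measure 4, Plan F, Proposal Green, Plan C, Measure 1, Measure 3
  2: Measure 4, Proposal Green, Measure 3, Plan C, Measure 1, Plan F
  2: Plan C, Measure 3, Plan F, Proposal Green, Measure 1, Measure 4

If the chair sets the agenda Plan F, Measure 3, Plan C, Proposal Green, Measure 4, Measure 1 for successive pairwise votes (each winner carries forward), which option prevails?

Measure 4

Round 1: Plan F vs Measure 3 — 5–4, Plan F advances.
Round 2: Plan F vs Plan C — 5–4, Plan F advances.
Round 3: Plan F vs Proposal Green — 7–2, Plan F advances.
Round 4: Plan F vs Measure 4 — 4–5, Measure 4 advances.
Round 5: Measure 4 vs Measure 1 — 7–2, Measure 4 advances.
Measure 4 survives the agenda.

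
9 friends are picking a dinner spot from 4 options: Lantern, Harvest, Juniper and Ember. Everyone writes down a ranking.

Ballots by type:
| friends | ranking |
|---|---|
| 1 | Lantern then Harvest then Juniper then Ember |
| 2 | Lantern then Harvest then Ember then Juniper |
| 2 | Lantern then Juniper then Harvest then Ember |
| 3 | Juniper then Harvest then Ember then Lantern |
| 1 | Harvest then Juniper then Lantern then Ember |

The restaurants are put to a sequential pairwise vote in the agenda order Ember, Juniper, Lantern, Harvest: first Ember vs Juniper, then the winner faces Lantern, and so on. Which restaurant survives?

Round 1: Ember vs Juniper — 2–7, Juniper advances.
Round 2: Juniper vs Lantern — 4–5, Lantern advances.
Round 3: Lantern vs Harvest — 5–4, Lantern advances.
Lantern survives the agenda.

Lantern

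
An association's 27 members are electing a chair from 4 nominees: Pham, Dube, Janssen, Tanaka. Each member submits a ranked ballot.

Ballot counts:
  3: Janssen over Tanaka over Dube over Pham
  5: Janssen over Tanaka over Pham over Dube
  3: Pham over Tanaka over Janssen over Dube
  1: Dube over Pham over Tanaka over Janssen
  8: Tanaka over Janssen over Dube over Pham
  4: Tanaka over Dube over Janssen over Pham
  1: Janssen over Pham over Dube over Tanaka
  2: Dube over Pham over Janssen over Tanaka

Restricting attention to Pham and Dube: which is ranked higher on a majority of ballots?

Ballots ranking Pham above Dube: 5 + 3 + 1 = 9.
Ballots ranking Dube above Pham: 27 − 9 = 18.
Dube wins the head-to-head 18–9.

Dube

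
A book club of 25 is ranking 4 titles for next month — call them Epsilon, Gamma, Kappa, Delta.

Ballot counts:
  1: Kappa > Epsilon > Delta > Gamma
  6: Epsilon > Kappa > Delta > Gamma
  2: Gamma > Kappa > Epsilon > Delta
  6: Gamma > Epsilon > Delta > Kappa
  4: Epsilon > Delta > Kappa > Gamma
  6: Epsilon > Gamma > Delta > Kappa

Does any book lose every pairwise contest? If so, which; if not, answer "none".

Kappa

Head-to-head results (25 members):
Epsilon–Gamma: Epsilon 17–8.
Epsilon–Kappa: Epsilon 22–3.
Epsilon vs Delta: Epsilon, 25–0.
Gamma vs Kappa: Gamma, 14–11.
Gamma vs Delta: Gamma wins 14–11.
Kappa vs Delta: Kappa preferred on 1+6+2 = 9 ballots; Delta wins 16–9.
Only Kappa has no wins; Kappa is the Condorcet loser.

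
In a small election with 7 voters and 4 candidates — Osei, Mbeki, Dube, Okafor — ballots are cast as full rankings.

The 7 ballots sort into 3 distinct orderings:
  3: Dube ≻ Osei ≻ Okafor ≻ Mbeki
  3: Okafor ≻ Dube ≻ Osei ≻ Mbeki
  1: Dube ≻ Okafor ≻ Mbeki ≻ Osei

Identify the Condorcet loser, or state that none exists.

Mbeki

Head-to-head results (7 voters):
Osei vs Mbeki: Osei, 6–1.
Osei vs Dube: 0 to 7, Dube.
Osei vs Okafor: Okafor wins 4–3.
Mbeki vs Dube: Mbeki is ranked higher on 0 ballots, Dube on 7. Dube wins 7–0.
Mbeki vs Okafor: Okafor wins 7–0.
Dube vs Okafor: 3+1 = 4 for Dube, 3 for Okafor — Dube by 4–3.
Only Mbeki has no wins; Mbeki is the Condorcet loser.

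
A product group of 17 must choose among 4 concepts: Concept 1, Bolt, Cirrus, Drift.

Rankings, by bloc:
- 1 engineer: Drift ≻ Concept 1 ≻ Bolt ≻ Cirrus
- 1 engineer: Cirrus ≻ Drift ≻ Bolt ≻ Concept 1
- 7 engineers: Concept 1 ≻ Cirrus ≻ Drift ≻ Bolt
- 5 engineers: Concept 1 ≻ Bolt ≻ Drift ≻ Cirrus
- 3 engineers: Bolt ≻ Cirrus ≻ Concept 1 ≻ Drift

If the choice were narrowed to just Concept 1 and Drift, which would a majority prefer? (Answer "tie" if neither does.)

Concept 1

Ballots ranking Concept 1 above Drift: 7 + 5 + 3 = 15.
Ballots ranking Drift above Concept 1: 17 − 15 = 2.
Concept 1 wins the head-to-head 15–2.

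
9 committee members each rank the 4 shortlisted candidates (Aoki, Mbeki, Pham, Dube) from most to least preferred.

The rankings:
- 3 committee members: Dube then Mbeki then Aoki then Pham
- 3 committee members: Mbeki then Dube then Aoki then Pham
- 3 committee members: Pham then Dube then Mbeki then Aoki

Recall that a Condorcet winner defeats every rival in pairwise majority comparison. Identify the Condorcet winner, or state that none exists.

Pairwise majorities:
Aoki–Mbeki: Mbeki 9–0.
Aoki vs Pham: Aoki wins 6–3.
Aoki vs Dube: Aoki preferred on 0 ballots; Dube wins 9–0.
Mbeki vs Pham: 3+3 = 6 for Mbeki, 3 for Pham — Mbeki by 6–3.
Mbeki vs Dube: Mbeki preferred on 3 ballots; Dube wins 6–3.
Pham vs Dube: Pham preferred on 3 ballots; Dube wins 6–3.
Dube defeats every rival head-to-head and is the Condorcet winner.

Dube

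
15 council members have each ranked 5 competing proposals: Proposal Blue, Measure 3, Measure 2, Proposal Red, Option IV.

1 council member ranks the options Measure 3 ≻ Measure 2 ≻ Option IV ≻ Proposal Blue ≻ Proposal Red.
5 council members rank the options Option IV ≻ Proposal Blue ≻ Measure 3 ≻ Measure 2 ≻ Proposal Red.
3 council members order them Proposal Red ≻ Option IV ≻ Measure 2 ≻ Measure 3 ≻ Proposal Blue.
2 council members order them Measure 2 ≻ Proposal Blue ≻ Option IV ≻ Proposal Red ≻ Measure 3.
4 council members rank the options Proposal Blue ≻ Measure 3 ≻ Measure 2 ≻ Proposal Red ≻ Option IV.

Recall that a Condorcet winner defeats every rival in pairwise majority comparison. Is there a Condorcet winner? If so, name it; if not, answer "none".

Option IV

Pairwise majorities:
Proposal Blue vs Measure 3: Proposal Blue wins 11–4.
Proposal Blue vs Measure 2: Proposal Blue, 9–6.
Proposal Blue–Proposal Red: Proposal Blue 12–3.
Proposal Blue vs Option IV: Option IV, 9–6.
Measure 3–Measure 2: Measure 3 10–5.
Measure 3–Proposal Red: Measure 3 10–5.
Measure 3 vs Option IV: Option IV wins 10–5.
Measure 2 vs Proposal Red: Measure 2, 12–3.
Measure 2–Option IV: Option IV 8–7.
Proposal Red–Option IV: Option IV 8–7.
Option IV defeats every rival head-to-head and is the Condorcet winner.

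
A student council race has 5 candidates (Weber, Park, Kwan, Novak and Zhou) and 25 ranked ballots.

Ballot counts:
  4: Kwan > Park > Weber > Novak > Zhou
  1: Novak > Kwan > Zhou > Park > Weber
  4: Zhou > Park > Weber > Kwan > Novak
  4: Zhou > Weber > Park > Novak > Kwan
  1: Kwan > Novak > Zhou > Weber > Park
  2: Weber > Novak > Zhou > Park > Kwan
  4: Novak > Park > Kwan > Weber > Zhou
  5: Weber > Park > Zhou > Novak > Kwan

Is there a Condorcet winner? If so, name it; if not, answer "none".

Head-to-head results (25 voters):
Weber vs Park: 4+1+2+5 = 12 for Weber, 13 for Park — Park by 13–12.
Weber vs Kwan: Weber preferred on 4+4+2+5 = 15 ballots; Weber wins 15–10.
Weber vs Novak: Weber preferred on 4+4+4+2+5 = 19 ballots; Weber wins 19–6.
Weber vs Zhou: 15 to 10, Weber.
Park vs Kwan: Park is ranked higher on 4+4+2+4+5 = 19 ballots, Kwan on 6. Park wins 19–6.
Park vs Novak: 4+4+4+5 = 17 for Park, 8 for Novak — Park by 17–8.
Park vs Zhou: 4+4+5 = 13 for Park, 12 for Zhou — Park by 13–12.
Kwan vs Novak: 9 to 16, Novak.
Kwan vs Zhou: 10 to 15, Zhou.
Novak vs Zhou: Novak preferred on 4+1+1+2+4 = 12 ballots; Zhou wins 13–12.
Park beats each of Weber, Kwan, Novak, Zhou — Park is the Condorcet winner.

Park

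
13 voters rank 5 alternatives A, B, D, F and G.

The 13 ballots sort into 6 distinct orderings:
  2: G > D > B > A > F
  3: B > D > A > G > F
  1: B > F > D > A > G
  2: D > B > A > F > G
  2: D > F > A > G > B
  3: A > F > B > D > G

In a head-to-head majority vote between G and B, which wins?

Ballots ranking G above B: 2 + 2 = 4.
Ballots ranking B above G: 13 − 4 = 9.
B wins the head-to-head 9–4.

B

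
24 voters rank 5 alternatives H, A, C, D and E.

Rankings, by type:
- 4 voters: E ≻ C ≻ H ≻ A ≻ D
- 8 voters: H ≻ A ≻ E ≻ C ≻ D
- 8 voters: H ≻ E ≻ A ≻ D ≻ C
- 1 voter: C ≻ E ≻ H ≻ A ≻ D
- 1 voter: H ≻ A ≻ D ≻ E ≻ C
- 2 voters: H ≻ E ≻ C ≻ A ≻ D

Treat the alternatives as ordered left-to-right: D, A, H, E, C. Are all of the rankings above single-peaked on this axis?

yes

Axis positions: D=1, A=2, H=3, E=4, C=5.
Type 1 (peak E at position 4): ranking walks positions 4-5-3-2-1, expanding outward from the peak — single-peaked.
Type 2 (peak H at position 3): ranking walks positions 3-2-4-5-1, expanding outward from the peak — single-peaked.
Type 3 (peak H at position 3): ranking walks positions 3-4-2-1-5, expanding outward from the peak — single-peaked.
Type 4 (peak C at position 5): ranking walks positions 5-4-3-2-1, expanding outward from the peak — single-peaked.
Type 5 (peak H at position 3): ranking walks positions 3-2-1-4-5, expanding outward from the peak — single-peaked.
Type 6 (peak H at position 3): ranking walks positions 3-4-5-2-1, expanding outward from the peak — single-peaked.
Every ranking is single-peaked on this axis.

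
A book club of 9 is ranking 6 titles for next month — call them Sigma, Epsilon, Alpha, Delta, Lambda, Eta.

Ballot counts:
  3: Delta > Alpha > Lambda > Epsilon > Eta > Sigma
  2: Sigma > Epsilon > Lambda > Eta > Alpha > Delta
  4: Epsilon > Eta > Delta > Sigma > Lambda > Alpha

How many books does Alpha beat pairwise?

0

Alpha against each rival (9 members):
Alpha vs Sigma: Sigma wins 6–3.
Alpha vs Epsilon: Epsilon, 6–3.
Alpha vs Delta: 2 to 7, Delta.
Alpha vs Lambda: Alpha is ranked higher on 3 ballots, Lambda on 6. Lambda wins 6–3.
Alpha vs Eta: Eta wins 6–3.
Alpha beats no one; loses to Sigma, Epsilon, Delta, Lambda, Eta — 0 pairwise wins.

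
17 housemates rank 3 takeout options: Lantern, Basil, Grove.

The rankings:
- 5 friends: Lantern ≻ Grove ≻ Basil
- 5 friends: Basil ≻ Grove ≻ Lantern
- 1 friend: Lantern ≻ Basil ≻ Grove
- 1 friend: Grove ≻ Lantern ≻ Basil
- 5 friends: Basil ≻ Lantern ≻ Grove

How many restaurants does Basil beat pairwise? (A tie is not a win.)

Basil against each rival (17 friends):
Basil vs Lantern: Basil wins 10–7.
Basil vs Grove: Basil, 11–6.
Basil beats Lantern, Grove — 2 pairwise wins.

2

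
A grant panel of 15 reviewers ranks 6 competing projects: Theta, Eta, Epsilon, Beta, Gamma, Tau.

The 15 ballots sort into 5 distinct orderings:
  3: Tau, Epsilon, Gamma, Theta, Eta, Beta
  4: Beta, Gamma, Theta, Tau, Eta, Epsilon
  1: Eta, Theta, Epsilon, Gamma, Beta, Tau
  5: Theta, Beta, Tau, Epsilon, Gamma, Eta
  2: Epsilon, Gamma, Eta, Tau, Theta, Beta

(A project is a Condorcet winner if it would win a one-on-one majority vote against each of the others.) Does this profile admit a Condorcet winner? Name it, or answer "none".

none

Pairwise majorities:
Theta vs Eta: 3+4+5 = 12 for Theta, 3 for Eta — Theta by 12–3.
Theta–Epsilon: Theta 10–5.
Theta vs Beta: 11 to 4, Theta.
Theta vs Gamma: Gamma wins 9–6.
Theta vs Tau: 4+1+5 = 10 for Theta, 5 for Tau — Theta by 10–5.
Eta vs Epsilon: 5 to 10, Epsilon.
Eta vs Beta: Beta, 9–6.
Eta vs Gamma: Gamma, 14–1.
Eta vs Tau: 3 to 12, Tau.
Epsilon vs Beta: Epsilon is ranked higher on 3+1+2 = 6 ballots, Beta on 9. Beta wins 9–6.
Epsilon vs Gamma: Epsilon is ranked higher on 3+1+5+2 = 11 ballots, Gamma on 4. Epsilon wins 11–4.
Epsilon vs Tau: Tau, 12–3.
Beta vs Gamma: 4+5 = 9 for Beta, 6 for Gamma — Beta by 9–6.
Beta vs Tau: Beta is ranked higher on 4+1+5 = 10 ballots, Tau on 5. Beta wins 10–5.
Gamma vs Tau: Gamma is ranked higher on 4+1+2 = 7 ballots, Tau on 8. Tau wins 8–7.
Every project loses at least once (Theta loses to Gamma; Eta loses to Theta; Epsilon loses to Theta; Beta loses to Theta; Gamma loses to Epsilon; Tau loses to Theta). The majority relation contains the cycle Theta → Epsilon → Gamma → Theta, so there is no Condorcet winner.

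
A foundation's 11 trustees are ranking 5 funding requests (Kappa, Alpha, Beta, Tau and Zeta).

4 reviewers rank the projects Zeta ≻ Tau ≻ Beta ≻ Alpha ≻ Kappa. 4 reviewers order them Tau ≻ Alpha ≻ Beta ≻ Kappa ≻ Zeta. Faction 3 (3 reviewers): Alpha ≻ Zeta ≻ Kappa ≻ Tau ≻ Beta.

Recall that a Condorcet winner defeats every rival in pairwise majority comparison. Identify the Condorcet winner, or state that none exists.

none

Check each pair by majority over 11 ballots:
Kappa vs Alpha: 0 for Kappa, 11 for Alpha — Alpha by 11–0.
Kappa vs Beta: 3 for Kappa, 8 for Beta — Beta by 8–3.
Kappa vs Tau: Kappa preferred on 3 ballots; Tau wins 8–3.
Kappa vs Zeta: 4 to 7, Zeta.
Alpha vs Beta: Alpha, 7–4.
Alpha–Tau: Tau 8–3.
Alpha vs Zeta: 7 to 4, Alpha.
Beta vs Tau: 0 for Beta, 11 for Tau — Tau by 11–0.
Beta vs Zeta: 4 to 7, Zeta.
Tau vs Zeta: Zeta wins 7–4.
Every project loses at least once (Kappa loses to Alpha; Alpha loses to Tau; Beta loses to Alpha; Tau loses to Zeta; Zeta loses to Alpha). The majority relation contains the cycle Alpha beats Zeta beats Tau beats Alpha, so there is no Condorcet winner.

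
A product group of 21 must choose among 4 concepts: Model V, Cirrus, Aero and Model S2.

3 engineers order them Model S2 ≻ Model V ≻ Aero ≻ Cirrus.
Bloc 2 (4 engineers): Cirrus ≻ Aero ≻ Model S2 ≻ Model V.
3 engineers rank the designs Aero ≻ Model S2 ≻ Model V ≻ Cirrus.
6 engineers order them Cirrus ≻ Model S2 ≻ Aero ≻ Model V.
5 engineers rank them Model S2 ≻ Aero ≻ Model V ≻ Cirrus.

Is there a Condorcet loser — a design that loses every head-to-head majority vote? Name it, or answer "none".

Cirrus

Pairwise majorities:
Model V vs Cirrus: Model V preferred on 3+3+5 = 11 ballots; Model V wins 11–10.
Model V vs Aero: 3 for Model V, 18 for Aero — Aero by 18–3.
Model V vs Model S2: 0 to 21, Model S2.
Cirrus vs Aero: Aero wins 11–10.
Cirrus vs Model S2: Cirrus is ranked higher on 4+6 = 10 ballots, Model S2 on 11. Model S2 wins 11–10.
Aero vs Model S2: 7 to 14, Model S2.
Cirrus is beaten in every head-to-head and is the Condorcet loser.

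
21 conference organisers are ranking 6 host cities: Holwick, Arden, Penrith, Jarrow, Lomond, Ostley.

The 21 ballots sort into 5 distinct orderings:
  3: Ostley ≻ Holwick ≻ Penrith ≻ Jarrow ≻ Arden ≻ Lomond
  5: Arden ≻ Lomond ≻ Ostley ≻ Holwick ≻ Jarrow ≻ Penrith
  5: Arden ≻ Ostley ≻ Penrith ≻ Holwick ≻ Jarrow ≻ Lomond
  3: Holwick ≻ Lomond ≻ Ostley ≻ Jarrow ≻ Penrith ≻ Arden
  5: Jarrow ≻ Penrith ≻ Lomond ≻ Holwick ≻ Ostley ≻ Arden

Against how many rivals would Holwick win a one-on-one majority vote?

Holwick against each rival (21 organisers):
Holwick vs Arden: Holwick preferred on 3+3+5 = 11 ballots; Holwick wins 11–10.
Holwick vs Penrith: Holwick, 11–10.
Holwick vs Jarrow: 3+5+5+3 = 16 for Holwick, 5 for Jarrow — Holwick by 16–5.
Holwick vs Lomond: Holwick preferred on 3+5+3 = 11 ballots; Holwick wins 11–10.
Holwick vs Ostley: 3+5 = 8 for Holwick, 13 for Ostley — Ostley by 13–8.
Holwick beats Arden, Penrith, Jarrow, Lomond; loses to Ostley — 4 pairwise wins.

4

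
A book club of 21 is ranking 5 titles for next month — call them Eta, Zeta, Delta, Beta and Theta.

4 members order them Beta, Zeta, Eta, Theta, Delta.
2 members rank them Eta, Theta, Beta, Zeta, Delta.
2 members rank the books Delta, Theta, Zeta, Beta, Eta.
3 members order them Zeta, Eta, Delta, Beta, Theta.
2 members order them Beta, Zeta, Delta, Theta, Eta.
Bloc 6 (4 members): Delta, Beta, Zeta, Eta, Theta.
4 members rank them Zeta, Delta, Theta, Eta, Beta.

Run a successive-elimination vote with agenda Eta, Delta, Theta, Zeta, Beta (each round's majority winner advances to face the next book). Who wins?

Round 1: Eta vs Delta — 9–12, Delta advances.
Round 2: Delta vs Theta — 15–6, Delta advances.
Round 3: Delta vs Zeta — 6–15, Zeta advances.
Round 4: Zeta vs Beta — 9–12, Beta advances.
Beta survives the agenda.

Beta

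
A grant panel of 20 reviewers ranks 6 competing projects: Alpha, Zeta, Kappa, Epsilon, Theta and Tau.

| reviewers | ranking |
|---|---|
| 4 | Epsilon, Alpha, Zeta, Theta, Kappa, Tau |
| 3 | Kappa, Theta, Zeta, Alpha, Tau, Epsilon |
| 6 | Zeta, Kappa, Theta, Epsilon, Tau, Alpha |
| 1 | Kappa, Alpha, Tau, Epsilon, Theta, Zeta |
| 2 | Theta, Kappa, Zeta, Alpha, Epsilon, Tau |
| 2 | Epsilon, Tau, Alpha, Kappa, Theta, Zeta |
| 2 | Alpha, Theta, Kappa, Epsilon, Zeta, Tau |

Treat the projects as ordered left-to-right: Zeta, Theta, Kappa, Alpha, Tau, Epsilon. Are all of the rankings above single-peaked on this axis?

Axis positions: Zeta=1, Theta=2, Kappa=3, Alpha=4, Tau=5, Epsilon=6.
Group 1: ranking walks positions 6-4-1-2-3-5; Alpha is ranked above Tau even though Tau lies between Alpha and the peak Epsilon on the axis — preferences dip and rise again. Not single-peaked.
Group 2 (peak Kappa at position 3): ranking walks positions 3-2-1-4-5-6, expanding outward from the peak — single-peaked.
Group 3: ranking walks positions 1-3-2-6-5-4; Kappa is ranked above Theta even though Theta lies between Kappa and the peak Zeta on the axis — preferences dip and rise again. Not single-peaked.
Group 4 (peak Kappa at position 3): ranking walks positions 3-4-5-6-2-1, expanding outward from the peak — single-peaked.
Group 5: ranking walks positions 2-3-1-4-6-5; Epsilon is ranked above Tau even though Tau lies between Epsilon and the peak Theta on the axis — preferences dip and rise again. Not single-peaked.
Group 6 (peak Epsilon at position 6): ranking walks positions 6-5-4-3-2-1, expanding outward from the peak — single-peaked.
Group 7: ranking walks positions 4-2-3-6-1-5; Theta is ranked above Kappa even though Kappa lies between Theta and the peak Alpha on the axis — preferences dip and rise again. Not single-peaked.
Group 1 violates single-peakedness, so the profile is not single-peaked on this axis.

no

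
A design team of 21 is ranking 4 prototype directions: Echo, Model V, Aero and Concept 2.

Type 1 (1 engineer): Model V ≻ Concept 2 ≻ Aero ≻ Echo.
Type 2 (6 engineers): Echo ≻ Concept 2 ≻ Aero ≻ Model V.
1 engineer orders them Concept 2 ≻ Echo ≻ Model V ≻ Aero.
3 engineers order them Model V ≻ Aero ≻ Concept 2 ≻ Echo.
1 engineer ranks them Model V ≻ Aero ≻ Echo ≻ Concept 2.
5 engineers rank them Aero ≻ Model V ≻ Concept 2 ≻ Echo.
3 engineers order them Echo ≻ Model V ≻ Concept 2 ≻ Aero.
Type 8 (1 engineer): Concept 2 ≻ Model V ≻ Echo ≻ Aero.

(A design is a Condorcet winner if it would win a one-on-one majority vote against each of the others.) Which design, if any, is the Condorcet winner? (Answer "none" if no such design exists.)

none

Check each pair by majority over 21 ballots:
Echo vs Model V: Model V wins 11–10.
Echo–Aero: Echo 11–10.
Echo vs Concept 2: Concept 2 wins 11–10.
Model V vs Aero: Aero, 11–10.
Model V vs Concept 2: Model V, 13–8.
Aero–Concept 2: Concept 2 12–9.
Each design drops at least one matchup (Echo loses to Model V; Model V loses to Aero; Aero loses to Echo; Concept 2 loses to Model V); the cycle Echo → Aero → Model V → Echo rules out a Condorcet winner.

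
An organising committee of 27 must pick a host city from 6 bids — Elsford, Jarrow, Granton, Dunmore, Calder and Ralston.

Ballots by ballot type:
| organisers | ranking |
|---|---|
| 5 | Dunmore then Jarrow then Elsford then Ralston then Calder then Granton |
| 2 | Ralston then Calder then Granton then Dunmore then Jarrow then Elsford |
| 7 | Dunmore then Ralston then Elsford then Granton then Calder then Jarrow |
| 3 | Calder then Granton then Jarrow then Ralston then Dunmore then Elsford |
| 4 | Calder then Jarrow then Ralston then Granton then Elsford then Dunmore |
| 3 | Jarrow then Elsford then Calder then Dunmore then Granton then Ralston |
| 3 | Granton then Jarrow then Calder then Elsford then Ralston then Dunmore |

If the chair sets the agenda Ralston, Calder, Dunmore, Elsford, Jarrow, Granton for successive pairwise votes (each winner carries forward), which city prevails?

Dunmore

Round 1: Ralston vs Calder — 14–13, Ralston advances.
Round 2: Ralston vs Dunmore — 12–15, Dunmore advances.
Round 3: Dunmore vs Elsford — 17–10, Dunmore advances.
Round 4: Dunmore vs Jarrow — 14–13, Dunmore advances.
Round 5: Dunmore vs Granton — 15–12, Dunmore advances.
The agenda winner is Dunmore.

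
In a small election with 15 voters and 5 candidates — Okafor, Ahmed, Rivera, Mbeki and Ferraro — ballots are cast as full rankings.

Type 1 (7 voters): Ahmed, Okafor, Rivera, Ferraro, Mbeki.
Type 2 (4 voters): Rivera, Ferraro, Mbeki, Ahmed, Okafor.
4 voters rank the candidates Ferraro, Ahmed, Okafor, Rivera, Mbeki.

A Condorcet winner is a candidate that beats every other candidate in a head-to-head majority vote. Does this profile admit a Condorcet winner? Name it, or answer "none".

none

Check each pair by majority over 15 ballots:
Okafor vs Ahmed: Ahmed wins 15–0.
Okafor vs Rivera: Okafor wins 11–4.
Okafor vs Mbeki: Okafor, 11–4.
Okafor vs Ferraro: Ferraro, 8–7.
Ahmed vs Rivera: Ahmed wins 11–4.
Ahmed vs Mbeki: Ahmed, 11–4.
Ahmed vs Ferraro: Ferraro wins 8–7.
Rivera vs Mbeki: Rivera wins 15–0.
Rivera vs Ferraro: Rivera wins 11–4.
Mbeki–Ferraro: Ferraro 15–0.
No candidate is unbeaten: Okafor loses to Ahmed; Ahmed loses to Ferraro; Rivera loses to Okafor; Mbeki loses to Okafor; Ferraro loses to Rivera. In particular Okafor > Rivera > Ferraro > Okafor is a majority cycle — no Condorcet winner exists.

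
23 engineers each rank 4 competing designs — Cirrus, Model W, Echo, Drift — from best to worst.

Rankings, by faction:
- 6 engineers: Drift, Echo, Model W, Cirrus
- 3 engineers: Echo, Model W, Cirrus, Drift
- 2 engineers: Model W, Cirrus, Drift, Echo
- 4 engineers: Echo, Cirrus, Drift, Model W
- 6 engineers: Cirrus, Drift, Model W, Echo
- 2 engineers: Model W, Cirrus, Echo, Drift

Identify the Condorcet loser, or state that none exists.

Pairwise majorities:
Cirrus vs Model W: Cirrus preferred on 4+6 = 10 ballots; Model W wins 13–10.
Cirrus vs Echo: Echo, 13–10.
Cirrus–Drift: Cirrus 17–6.
Model W vs Echo: 2+6+2 = 10 for Model W, 13 for Echo — Echo by 13–10.
Model W vs Drift: Model W is ranked higher on 3+2+2 = 7 ballots, Drift on 16. Drift wins 16–7.
Echo vs Drift: Echo is ranked higher on 3+4+2 = 9 ballots, Drift on 14. Drift wins 14–9.
Each design has at least one pairwise win (Cirrus beats Drift; Model W beats Cirrus; Echo beats Cirrus; Drift beats Model W) — no Condorcet loser.

none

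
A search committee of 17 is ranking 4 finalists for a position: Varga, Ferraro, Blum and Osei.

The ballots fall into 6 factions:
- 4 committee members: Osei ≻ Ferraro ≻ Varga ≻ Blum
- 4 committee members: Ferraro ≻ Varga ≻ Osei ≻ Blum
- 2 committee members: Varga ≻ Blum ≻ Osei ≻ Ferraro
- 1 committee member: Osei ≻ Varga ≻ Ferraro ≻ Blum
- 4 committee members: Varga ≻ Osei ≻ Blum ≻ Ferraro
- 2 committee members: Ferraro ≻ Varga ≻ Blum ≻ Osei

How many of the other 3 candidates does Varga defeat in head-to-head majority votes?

2

Varga against each rival (17 committee members):
Varga vs Ferraro: Varga is ranked higher on 2+1+4 = 7 ballots, Ferraro on 10. Ferraro wins 10–7.
Varga vs Blum: Varga preferred on 4+4+2+1+4+2 = 17 ballots; Varga wins 17–0.
Varga vs Osei: 12 to 5, Varga.
Varga beats Blum, Osei; loses to Ferraro — 2 pairwise wins.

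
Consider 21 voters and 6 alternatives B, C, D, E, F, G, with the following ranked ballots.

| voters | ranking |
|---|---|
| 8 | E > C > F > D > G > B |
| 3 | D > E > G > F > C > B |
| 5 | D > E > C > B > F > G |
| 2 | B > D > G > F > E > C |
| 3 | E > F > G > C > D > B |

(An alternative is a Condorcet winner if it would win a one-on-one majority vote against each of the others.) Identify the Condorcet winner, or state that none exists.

Pairwise majorities:
B vs C: C, 19–2.
B vs D: D, 19–2.
B–E: E 19–2.
B vs F: F wins 14–7.
B vs G: G, 14–7.
C vs D: C, 11–10.
C vs E: E, 21–0.
C–F: C 13–8.
C vs G: C, 13–8.
D–E: E 11–10.
D–F: F 11–10.
D vs G: D, 18–3.
E vs F: E, 19–2.
E vs G: E wins 19–2.
F vs G: F wins 16–5.
E wins every pairwise contest, so E is the Condorcet winner.

E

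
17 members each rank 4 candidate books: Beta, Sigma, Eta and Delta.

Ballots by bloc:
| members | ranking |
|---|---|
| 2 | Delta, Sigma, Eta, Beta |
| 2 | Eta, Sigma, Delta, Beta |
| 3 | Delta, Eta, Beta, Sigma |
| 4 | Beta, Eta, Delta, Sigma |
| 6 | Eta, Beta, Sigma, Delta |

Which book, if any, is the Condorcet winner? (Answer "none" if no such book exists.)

Eta

Head-to-head results (17 members):
Beta vs Sigma: Beta wins 13–4.
Beta–Eta: Eta 13–4.
Beta vs Delta: Beta is ranked higher on 4+6 = 10 ballots, Delta on 7. Beta wins 10–7.
Sigma vs Eta: Sigma preferred on 2 ballots; Eta wins 15–2.
Sigma vs Delta: Delta wins 9–8.
Eta vs Delta: 12 to 5, Eta.
Only Eta has no losses; Eta is the Condorcet winner.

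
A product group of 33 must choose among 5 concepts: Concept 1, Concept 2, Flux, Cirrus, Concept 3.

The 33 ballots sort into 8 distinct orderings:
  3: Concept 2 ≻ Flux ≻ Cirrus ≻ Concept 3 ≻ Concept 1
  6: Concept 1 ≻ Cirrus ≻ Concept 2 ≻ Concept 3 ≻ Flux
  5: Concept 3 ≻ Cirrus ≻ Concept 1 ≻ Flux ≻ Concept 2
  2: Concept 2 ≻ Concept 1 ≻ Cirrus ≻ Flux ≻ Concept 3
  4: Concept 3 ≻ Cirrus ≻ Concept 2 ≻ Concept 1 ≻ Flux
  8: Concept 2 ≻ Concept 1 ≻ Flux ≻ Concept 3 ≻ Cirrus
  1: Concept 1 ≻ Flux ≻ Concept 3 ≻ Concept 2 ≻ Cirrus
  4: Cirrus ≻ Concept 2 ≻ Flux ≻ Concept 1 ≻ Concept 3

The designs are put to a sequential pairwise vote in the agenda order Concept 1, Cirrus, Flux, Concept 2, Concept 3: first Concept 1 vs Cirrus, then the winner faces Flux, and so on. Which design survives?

Concept 2

Round 1: Concept 1 vs Cirrus — 17–16, Concept 1 advances.
Round 2: Concept 1 vs Flux — 26–7, Concept 1 advances.
Round 3: Concept 1 vs Concept 2 — 12–21, Concept 2 advances.
Round 4: Concept 2 vs Concept 3 — 23–10, Concept 2 advances.
The agenda winner is Concept 2.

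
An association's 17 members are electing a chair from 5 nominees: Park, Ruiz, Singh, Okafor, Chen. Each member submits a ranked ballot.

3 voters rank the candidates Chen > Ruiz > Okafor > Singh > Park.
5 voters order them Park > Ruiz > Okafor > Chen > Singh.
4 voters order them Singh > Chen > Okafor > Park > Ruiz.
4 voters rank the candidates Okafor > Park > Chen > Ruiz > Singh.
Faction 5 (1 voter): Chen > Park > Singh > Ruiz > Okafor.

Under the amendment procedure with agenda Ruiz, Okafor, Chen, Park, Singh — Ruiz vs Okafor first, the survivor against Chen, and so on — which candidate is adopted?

Round 1: Ruiz vs Okafor — 9–8, Ruiz advances.
Round 2: Ruiz vs Chen — 5–12, Chen advances.
Round 3: Chen vs Park — 8–9, Park advances.
Round 4: Park vs Singh — 10–7, Park advances.
Park survives the agenda.

Park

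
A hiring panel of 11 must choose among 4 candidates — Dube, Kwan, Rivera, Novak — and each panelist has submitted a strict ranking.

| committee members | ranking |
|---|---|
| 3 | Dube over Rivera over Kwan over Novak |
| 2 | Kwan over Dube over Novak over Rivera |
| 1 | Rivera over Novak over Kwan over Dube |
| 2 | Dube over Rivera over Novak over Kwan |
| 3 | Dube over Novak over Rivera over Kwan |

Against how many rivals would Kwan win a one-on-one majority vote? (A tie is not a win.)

0

Kwan against each rival (11 committee members):
Kwan–Dube: Dube 8–3.
Kwan vs Rivera: Kwan is ranked higher on 2 ballots, Rivera on 9. Rivera wins 9–2.
Kwan vs Novak: 3+2 = 5 for Kwan, 6 for Novak — Novak by 6–5.
Kwan beats no one; loses to Dube, Rivera, Novak — 0 pairwise wins.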